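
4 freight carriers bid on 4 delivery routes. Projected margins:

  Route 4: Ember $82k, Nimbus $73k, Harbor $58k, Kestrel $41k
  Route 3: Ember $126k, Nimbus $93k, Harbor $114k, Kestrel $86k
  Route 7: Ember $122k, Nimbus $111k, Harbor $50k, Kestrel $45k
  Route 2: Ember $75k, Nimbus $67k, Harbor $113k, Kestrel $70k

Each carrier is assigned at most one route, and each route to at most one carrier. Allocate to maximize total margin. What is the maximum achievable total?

Max total: $394k

This is the linear assignment problem.
Optimal: Ember→Route 7 ($122k), Nimbus→Route 4 ($73k), Harbor→Route 2 ($113k), Kestrel→Route 3 ($86k) — total 122+73+113+86 = $394k.
Row-greedy (each carrier in turn takes its best remaining route) gives $391k, worse by 3.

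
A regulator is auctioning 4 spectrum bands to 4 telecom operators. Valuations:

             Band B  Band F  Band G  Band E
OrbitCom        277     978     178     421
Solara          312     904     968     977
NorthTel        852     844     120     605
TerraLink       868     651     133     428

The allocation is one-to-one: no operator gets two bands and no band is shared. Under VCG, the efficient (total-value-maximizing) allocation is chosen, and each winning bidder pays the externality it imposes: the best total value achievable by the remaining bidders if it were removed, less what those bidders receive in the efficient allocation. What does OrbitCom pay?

OrbitCom pays $248M.

Efficient allocation: OrbitCom→Band F ($978M), Solara→Band G ($968M), NorthTel→Band E ($605M), TerraLink→Band B ($868M); total welfare W = $3419M.
OrbitCom receives Band F at value $978M, so the others get W − 978 = $2441M.
Without OrbitCom: best allocation of the remaining 3 bidders over all 4 bands is Solara→Band E ($977M), NorthTel→Band F ($844M), TerraLink→Band B ($868M), total $2689M.
VCG payment = (others' best without OrbitCom) − (others' welfare with OrbitCom) = 2689 − 2441 = $248M.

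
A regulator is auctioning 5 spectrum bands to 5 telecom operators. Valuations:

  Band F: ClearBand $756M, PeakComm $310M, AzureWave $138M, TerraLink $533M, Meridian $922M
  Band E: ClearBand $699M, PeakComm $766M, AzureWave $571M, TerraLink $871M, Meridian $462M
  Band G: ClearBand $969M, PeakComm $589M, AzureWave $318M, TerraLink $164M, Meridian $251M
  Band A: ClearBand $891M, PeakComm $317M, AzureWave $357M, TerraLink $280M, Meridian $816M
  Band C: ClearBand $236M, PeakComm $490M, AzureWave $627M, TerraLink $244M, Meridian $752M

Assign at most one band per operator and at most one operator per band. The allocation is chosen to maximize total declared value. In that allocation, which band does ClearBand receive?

This is a one-to-one assignment (maximum-weight bipartite matching).
Optimal: ClearBand→Band A ($891M), PeakComm→Band G ($589M), AzureWave→Band C ($627M), TerraLink→Band E ($871M), Meridian→Band F ($922M) — total 891+589+627+871+922 = $3900M.
Max-entry greedy (repeatedly take the single best remaining cell) gives $3706M, worse by 194.
Next-best assignment: ClearBand→Band G, PeakComm→Band E, AzureWave→Band C, TerraLink→Band F, Meridian→Band A = $3711M.
ClearBand's own top band is Band G ($969M), but forcing ClearBand→Band G and reassigning the rest optimally gives only $3711M — worse by 189.

ClearBand receives Band A.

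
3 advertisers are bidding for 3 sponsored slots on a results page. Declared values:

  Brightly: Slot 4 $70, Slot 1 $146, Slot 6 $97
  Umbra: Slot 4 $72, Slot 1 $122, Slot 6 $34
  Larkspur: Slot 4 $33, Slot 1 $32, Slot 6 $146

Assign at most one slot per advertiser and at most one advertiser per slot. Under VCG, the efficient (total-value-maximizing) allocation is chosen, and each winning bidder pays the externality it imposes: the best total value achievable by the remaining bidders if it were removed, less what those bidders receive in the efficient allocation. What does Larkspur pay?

Efficient allocation: Brightly→Slot 1 ($146), Umbra→Slot 4 ($72), Larkspur→Slot 6 ($146); total welfare W = $364.
Larkspur receives Slot 6 at value $146, so the others get W − 146 = $218.
Without Larkspur: best allocation of the remaining 2 bidders over all 3 slots is Brightly→Slot 6 ($97), Umbra→Slot 1 ($122), total $219.
VCG payment = (others' best without Larkspur) − (others' welfare with Larkspur) = 219 − 218 = $1.

Larkspur pays $1.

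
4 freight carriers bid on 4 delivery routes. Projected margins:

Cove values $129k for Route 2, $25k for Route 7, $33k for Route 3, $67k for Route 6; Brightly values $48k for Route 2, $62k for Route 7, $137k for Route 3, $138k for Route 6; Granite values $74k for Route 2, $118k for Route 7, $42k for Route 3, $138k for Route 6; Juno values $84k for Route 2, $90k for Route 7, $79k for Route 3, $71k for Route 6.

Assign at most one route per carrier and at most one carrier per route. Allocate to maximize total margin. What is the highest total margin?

Maximum total: $494k

Optimal: Cove→Route 2 ($129k), Brightly→Route 3 ($137k), Granite→Route 6 ($138k), Juno→Route 7 ($90k) — total 129+137+138+90 = $494k.
Column-greedy (each route in turn goes to its best remaining carrier) gives $455k, worse by 39.
Next-best assignment: Cove→Route 2, Brightly→Route 6, Granite→Route 7, Juno→Route 3 = $464k.
Every other assignment is strictly worse.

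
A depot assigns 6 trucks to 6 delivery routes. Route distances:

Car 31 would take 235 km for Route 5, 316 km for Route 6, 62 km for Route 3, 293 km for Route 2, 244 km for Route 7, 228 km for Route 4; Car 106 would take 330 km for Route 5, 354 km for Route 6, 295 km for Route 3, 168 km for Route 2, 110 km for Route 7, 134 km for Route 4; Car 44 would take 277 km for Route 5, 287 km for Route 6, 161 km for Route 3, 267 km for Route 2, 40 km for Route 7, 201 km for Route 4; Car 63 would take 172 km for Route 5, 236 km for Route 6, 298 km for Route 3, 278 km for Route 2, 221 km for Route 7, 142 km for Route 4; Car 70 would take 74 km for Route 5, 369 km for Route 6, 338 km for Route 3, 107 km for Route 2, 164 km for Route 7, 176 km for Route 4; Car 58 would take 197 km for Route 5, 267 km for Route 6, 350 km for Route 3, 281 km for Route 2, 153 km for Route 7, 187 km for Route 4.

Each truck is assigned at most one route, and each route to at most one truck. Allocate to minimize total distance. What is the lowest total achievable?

This is the linear assignment problem.
Optimal: Car 31→Route 3 (62 km), Car 106→Route 2 (168 km), Car 44→Route 7 (40 km), Car 63→Route 4 (142 km), Car 70→Route 5 (74 km), Car 58→Route 6 (267 km) — total 62+168+40+142+74+267 = 753 km.
Column-greedy (each route in turn goes to its cheapest remaining truck) gives 767 km, worse by 14.

Minimum total: 753 km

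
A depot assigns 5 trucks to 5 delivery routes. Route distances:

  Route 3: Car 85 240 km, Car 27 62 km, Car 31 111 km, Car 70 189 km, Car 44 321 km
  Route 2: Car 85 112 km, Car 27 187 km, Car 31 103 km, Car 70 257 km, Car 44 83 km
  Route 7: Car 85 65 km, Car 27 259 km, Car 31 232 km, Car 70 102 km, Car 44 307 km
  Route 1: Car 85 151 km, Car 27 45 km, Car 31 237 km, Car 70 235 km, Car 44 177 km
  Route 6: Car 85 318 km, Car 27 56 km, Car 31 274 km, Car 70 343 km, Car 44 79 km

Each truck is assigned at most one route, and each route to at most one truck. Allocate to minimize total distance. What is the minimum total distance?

Min total: 449 km

Treat this as an assignment problem: match each truck to one route.
Optimal: Car 85→Route 2 (112 km), Car 27→Route 1 (45 km), Car 31→Route 3 (111 km), Car 70→Route 7 (102 km), Car 44→Route 6 (79 km) — total 112+45+111+102+79 = 449 km.
Column-greedy (each route in turn goes to its cheapest remaining truck) gives 719 km, worse by 270.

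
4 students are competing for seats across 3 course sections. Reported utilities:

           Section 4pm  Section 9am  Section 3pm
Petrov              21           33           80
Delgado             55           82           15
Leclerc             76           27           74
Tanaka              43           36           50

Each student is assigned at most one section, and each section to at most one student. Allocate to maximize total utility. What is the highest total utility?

Optimal: Leclerc→Section 4pm (76 points), Delgado→Section 9am (82 points), Petrov→Section 3pm (80 points) — total 76+82+80 = 238 points.
Next-best assignment: Leclerc→Section 4pm, Delgado→Section 9am, Tanaka→Section 3pm = 208 points.
Checked against all permutations: 238 points is optimal.

Maximum total: 238 points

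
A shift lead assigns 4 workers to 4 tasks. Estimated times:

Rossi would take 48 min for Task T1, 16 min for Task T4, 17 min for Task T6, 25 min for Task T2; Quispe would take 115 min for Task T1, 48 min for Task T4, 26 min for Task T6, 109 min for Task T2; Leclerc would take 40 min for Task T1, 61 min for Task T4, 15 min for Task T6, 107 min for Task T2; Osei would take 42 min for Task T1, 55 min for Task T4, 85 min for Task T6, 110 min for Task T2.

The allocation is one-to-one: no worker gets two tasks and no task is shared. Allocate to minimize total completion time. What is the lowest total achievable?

Optimal: Rossi→Task T2 (25 min), Quispe→Task T4 (48 min), Leclerc→Task T6 (15 min), Osei→Task T1 (42 min) — total 25+48+15+42 = 130 min.
Column-greedy (each task in turn goes to its cheapest remaining worker) gives 192 min, worse by 62.

Min total: 130 min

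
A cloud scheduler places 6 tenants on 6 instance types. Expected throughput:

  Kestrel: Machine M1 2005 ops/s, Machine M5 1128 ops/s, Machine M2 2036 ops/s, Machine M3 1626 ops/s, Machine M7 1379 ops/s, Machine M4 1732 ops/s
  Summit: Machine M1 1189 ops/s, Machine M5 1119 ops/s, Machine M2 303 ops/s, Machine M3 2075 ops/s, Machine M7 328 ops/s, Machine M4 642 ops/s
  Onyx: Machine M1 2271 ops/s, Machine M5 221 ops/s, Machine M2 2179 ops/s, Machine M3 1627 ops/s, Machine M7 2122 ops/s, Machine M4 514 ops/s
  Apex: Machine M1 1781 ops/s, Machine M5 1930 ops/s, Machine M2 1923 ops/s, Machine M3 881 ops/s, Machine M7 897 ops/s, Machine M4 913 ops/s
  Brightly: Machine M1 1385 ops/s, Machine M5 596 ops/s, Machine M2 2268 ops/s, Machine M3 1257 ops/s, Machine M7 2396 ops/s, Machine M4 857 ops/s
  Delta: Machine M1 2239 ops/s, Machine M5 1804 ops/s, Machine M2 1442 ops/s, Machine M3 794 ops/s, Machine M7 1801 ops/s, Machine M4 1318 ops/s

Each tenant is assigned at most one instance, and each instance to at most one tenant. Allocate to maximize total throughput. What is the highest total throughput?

Max total: 12551 ops/s

Optimal: Kestrel→Machine M4 (1732 ops/s), Summit→Machine M3 (2075 ops/s), Onyx→Machine M2 (2179 ops/s), Apex→Machine M5 (1930 ops/s), Brightly→Machine M7 (2396 ops/s), Delta→Machine M1 (2239 ops/s) — total 1732+2075+2179+1930+2396+2239 = 12551 ops/s.
Next-best assignment: Kestrel→Machine M4, Summit→Machine M3, Onyx→Machine M7, Apex→Machine M5, Brightly→Machine M2, Delta→Machine M1 = 12366 ops/s.
Every other assignment is strictly worse.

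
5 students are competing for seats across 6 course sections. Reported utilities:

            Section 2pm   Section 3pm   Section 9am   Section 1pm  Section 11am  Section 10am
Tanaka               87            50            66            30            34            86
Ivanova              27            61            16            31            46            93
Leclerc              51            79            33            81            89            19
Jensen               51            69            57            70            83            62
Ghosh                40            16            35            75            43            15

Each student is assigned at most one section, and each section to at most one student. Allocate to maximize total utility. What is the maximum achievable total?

Optimal: Tanaka→Section 2pm (87 points), Ivanova→Section 10am (93 points), Leclerc→Section 3pm (79 points), Jensen→Section 11am (83 points), Ghosh→Section 1pm (75 points) — total 87+93+79+83+75 = 417 points.
Column-greedy (each section in turn goes to its best remaining student) gives 344 points, worse by 73.
Next-best assignment: Tanaka→Section 2pm, Ivanova→Section 10am, Leclerc→Section 11am, Jensen→Section 3pm, Ghosh→Section 1pm = 413 points.
Every other assignment is strictly worse.

Maximum total: 417 points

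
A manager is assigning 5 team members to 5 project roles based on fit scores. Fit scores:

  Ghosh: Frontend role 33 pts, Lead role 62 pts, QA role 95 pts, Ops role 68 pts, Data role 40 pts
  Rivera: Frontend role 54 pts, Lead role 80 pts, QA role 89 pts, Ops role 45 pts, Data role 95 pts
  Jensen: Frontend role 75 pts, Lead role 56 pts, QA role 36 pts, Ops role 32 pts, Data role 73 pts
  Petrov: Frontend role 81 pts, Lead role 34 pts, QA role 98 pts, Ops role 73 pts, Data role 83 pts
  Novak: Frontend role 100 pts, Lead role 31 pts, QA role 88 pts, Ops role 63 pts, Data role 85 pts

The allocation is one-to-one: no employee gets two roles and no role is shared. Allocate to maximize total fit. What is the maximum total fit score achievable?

Max total: 421 pts

Optimal: Ghosh→QA role (95 pts), Rivera→Lead role (80 pts), Jensen→Data role (73 pts), Petrov→Ops role (73 pts), Novak→Frontend role (100 pts) — total 95+80+73+73+100 = 421 pts.
Max-entry greedy (repeatedly take the single best remaining cell) gives 417 pts, worse by 4.
Next-best assignment: Ghosh→QA role, Rivera→Data role, Jensen→Lead role, Petrov→Ops role, Novak→Frontend role = 419 pts.
Checked against all permutations: 421 pts is optimal.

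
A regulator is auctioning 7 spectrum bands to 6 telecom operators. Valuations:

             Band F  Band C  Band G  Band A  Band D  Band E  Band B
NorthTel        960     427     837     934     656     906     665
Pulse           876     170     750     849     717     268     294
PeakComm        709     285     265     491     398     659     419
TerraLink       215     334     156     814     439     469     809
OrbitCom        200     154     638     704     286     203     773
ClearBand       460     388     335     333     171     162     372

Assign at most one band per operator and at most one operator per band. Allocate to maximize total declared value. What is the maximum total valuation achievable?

Maximum total: $4347M

This is a one-to-one assignment (maximum-weight bipartite matching).
Optimal: NorthTel→Band G ($837M), Pulse→Band F ($876M), PeakComm→Band E ($659M), TerraLink→Band A ($814M), OrbitCom→Band B ($773M), ClearBand→Band C ($388M) — total 837+876+659+814+773+388 = $4347M.
Max-entry greedy (repeatedly take the single best remaining cell) gives $4303M, worse by 44.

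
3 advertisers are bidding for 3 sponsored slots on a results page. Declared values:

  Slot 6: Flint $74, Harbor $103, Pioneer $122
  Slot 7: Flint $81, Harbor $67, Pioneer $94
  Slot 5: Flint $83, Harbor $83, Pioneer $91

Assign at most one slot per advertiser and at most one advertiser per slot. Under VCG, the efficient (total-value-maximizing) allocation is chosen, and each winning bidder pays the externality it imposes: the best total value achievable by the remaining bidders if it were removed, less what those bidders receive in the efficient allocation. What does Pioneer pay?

Pioneer pays $22.

Efficient allocation: Flint→Slot 7 ($81), Harbor→Slot 5 ($83), Pioneer→Slot 6 ($122); total welfare W = $286.
Pioneer receives Slot 6 at value $122, so the others get W − 122 = $164.
Without Pioneer: best allocation of the remaining 2 bidders over all 3 slots is Flint→Slot 5 ($83), Harbor→Slot 6 ($103), total $186.
VCG payment = (others' best without Pioneer) − (others' welfare with Pioneer) = 186 − 164 = $22.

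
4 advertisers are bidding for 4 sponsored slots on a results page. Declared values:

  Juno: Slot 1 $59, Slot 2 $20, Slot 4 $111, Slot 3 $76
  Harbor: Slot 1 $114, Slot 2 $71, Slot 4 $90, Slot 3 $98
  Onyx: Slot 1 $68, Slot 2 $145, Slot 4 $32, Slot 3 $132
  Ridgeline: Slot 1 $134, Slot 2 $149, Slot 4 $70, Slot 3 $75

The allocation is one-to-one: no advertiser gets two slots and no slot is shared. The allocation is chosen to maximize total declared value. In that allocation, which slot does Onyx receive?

Optimal: Juno→Slot 4 ($111), Harbor→Slot 1 ($114), Onyx→Slot 3 ($132), Ridgeline→Slot 2 ($149) — total 111+114+132+149 = $506.
Row-greedy (each advertiser in turn takes its best remaining slot) gives $445, worse by 61.
Next-best assignment: Juno→Slot 4, Harbor→Slot 3, Onyx→Slot 2, Ridgeline→Slot 1 = $488.
Swapping Onyx↔Harbor (Onyx→Slot 1 $68, Harbor→Slot 3 $98) loses 80.
Every other assignment is strictly worse.
Onyx's own top slot is Slot 2 ($145), but forcing Onyx→Slot 2 and reassigning the rest optimally gives only $488 — worse by 18.

Onyx receives Slot 3.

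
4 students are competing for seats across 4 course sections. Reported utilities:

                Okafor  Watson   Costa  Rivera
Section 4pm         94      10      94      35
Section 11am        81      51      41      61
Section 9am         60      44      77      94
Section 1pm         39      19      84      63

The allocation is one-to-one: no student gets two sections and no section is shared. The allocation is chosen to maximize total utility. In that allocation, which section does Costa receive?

Costa receives Section 1pm.

Optimal: Okafor→Section 4pm (94 points), Watson→Section 11am (51 points), Costa→Section 1pm (84 points), Rivera→Section 9am (94 points) — total 94+51+84+94 = 323 points.
Column-greedy (each section in turn goes to its best remaining student) gives 251 points, worse by 72.
Next-best assignment: Okafor→Section 11am, Watson→Section 1pm, Costa→Section 4pm, Rivera→Section 9am = 288 points.
No other one-to-one assignment exceeds 323 points.
Costa's own top section is Section 4pm (94 points), but forcing Costa→Section 4pm and reassigning the rest optimally gives only 288 points — worse by 35.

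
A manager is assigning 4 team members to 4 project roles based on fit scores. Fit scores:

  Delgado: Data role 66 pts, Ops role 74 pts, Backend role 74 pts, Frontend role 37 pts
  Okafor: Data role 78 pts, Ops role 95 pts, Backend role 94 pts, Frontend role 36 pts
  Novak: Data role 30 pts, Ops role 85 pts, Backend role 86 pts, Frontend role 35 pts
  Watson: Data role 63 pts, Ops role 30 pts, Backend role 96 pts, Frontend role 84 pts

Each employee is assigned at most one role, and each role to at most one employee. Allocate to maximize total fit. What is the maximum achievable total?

Optimal: Delgado→Data role (66 pts), Okafor→Ops role (95 pts), Novak→Backend role (86 pts), Watson→Frontend role (84 pts) — total 66+95+86+84 = 331 pts.
Max-entry greedy (repeatedly take the single best remaining cell) gives 292 pts, worse by 39.
Next-best assignment: Delgado→Data role, Okafor→Backend role, Novak→Ops role, Watson→Frontend role = 329 pts.
Swapping Watson↔Okafor (Watson→Ops role 30 pts, Okafor→Frontend role 36 pts) loses 113.
No other one-to-one assignment exceeds 331 pts.

Maximum total: 331 pts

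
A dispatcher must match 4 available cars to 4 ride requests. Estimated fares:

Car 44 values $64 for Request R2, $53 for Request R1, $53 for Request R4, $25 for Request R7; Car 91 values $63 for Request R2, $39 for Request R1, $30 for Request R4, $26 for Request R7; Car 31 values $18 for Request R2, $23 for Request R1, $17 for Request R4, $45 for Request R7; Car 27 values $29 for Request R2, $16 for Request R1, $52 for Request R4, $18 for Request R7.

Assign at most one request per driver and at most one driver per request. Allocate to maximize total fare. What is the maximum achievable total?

Max total: $213

Optimal: Car 44→Request R1 ($53), Car 91→Request R2 ($63), Car 31→Request R7 ($45), Car 27→Request R4 ($52) — total 53+63+45+52 = $213.
Column-greedy (each request in turn goes to its best remaining driver) gives $200, worse by 13.
Next-best assignment: Car 44→Request R2, Car 91→Request R1, Car 31→Request R7, Car 27→Request R4 = $200.
Checked against all permutations: $213 is optimal.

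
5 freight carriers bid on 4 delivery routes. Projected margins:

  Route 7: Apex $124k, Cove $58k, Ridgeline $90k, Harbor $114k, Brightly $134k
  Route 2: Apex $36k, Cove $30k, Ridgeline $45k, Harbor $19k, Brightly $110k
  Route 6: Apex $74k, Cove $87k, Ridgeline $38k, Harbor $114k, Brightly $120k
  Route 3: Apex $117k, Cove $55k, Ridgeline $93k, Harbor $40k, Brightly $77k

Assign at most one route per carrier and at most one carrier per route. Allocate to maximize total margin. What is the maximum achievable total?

Treat this as an assignment problem: match each carrier to one route.
Optimal: Apex→Route 7 ($124k), Brightly→Route 2 ($110k), Harbor→Route 6 ($114k), Ridgeline→Route 3 ($93k) — total 124+110+114+93 = $441k.
Column-greedy (each route in turn goes to its best remaining carrier) gives $410k, worse by 31.
Next-best assignment: Ridgeline→Route 7, Brightly→Route 2, Harbor→Route 6, Apex→Route 3 = $431k.

Max total: $441k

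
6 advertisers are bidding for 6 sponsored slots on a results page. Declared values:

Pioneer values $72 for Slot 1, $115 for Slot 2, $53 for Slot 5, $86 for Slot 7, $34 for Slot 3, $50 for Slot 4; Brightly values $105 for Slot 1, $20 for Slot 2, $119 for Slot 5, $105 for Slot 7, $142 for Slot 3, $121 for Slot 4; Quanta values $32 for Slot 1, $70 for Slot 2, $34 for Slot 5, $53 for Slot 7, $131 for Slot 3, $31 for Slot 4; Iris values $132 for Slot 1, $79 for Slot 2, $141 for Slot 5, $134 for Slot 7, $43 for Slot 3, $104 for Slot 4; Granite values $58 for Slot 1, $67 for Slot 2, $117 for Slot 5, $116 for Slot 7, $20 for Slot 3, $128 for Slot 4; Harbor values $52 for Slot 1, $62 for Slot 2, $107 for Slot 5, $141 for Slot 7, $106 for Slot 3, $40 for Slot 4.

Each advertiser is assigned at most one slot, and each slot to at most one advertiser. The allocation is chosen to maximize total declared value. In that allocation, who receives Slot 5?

Optimal: Pioneer→Slot 2 ($115), Brightly→Slot 5 ($119), Quanta→Slot 3 ($131), Iris→Slot 1 ($132), Granite→Slot 4 ($128), Harbor→Slot 7 ($141) — total 115+119+131+132+128+141 = $766.
Next-best assignment: Pioneer→Slot 2, Brightly→Slot 1, Quanta→Slot 3, Iris→Slot 5, Granite→Slot 4, Harbor→Slot 7 = $761.
Brightly's own top slot is Slot 3 ($142), but forcing Brightly→Slot 3 and reassigning the rest optimally gives only $699 — worse by 67.

Brightly receives Slot 5.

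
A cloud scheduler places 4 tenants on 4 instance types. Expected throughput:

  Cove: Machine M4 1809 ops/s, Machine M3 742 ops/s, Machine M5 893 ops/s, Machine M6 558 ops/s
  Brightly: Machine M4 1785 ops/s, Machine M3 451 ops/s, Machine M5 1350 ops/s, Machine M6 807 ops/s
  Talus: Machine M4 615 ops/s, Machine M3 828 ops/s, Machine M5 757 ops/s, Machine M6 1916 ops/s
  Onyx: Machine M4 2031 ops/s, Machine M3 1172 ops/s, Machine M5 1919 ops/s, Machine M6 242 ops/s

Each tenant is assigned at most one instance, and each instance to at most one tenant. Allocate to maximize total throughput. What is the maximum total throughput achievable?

Maximum total: 6362 ops/s

Optimal: Cove→Machine M3 (742 ops/s), Brightly→Machine M4 (1785 ops/s), Talus→Machine M6 (1916 ops/s), Onyx→Machine M5 (1919 ops/s) — total 742+1785+1916+1919 = 6362 ops/s.
Next-best assignment: Cove→Machine M4, Brightly→Machine M5, Talus→Machine M6, Onyx→Machine M3 = 6247 ops/s.
Swapping Brightly↔Onyx (Brightly→Machine M5 1350 ops/s, Onyx→Machine M4 2031 ops/s) loses 323.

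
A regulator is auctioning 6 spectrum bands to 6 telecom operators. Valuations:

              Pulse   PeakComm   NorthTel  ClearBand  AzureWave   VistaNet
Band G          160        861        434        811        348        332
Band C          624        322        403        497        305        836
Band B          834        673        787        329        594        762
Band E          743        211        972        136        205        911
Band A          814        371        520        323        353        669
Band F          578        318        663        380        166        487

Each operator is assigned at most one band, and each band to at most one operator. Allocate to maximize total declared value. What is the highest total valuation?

Optimal: Pulse→Band A ($814M), PeakComm→Band G ($861M), NorthTel→Band E ($972M), ClearBand→Band F ($380M), AzureWave→Band B ($594M), VistaNet→Band C ($836M) — total 814+861+972+380+594+836 = $4457M.
Row-greedy (each operator in turn takes its best remaining band) gives $4004M, worse by 453.
Next-best assignment: Pulse→Band A, PeakComm→Band F, NorthTel→Band E, ClearBand→Band G, AzureWave→Band B, VistaNet→Band C = $4345M.
Checked against all permutations: $4457M is optimal.

Maximum total: $4457M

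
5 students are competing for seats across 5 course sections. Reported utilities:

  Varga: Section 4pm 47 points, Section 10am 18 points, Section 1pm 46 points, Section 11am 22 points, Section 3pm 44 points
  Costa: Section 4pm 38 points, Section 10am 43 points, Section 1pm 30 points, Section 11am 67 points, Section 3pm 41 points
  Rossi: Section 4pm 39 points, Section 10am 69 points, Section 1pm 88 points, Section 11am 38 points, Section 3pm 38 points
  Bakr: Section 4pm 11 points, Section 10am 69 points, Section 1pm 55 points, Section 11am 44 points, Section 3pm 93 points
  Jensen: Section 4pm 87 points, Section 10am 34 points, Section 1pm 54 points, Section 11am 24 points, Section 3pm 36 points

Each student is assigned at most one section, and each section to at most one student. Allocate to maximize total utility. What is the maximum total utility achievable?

Optimal: Varga→Section 1pm (46 points), Costa→Section 11am (67 points), Rossi→Section 10am (69 points), Bakr→Section 3pm (93 points), Jensen→Section 4pm (87 points) — total 46+67+69+93+87 = 362 points.
Row-greedy (each student in turn takes its best remaining section) gives 329 points, worse by 33.
No other one-to-one assignment exceeds 362 points.

Max total: 362 points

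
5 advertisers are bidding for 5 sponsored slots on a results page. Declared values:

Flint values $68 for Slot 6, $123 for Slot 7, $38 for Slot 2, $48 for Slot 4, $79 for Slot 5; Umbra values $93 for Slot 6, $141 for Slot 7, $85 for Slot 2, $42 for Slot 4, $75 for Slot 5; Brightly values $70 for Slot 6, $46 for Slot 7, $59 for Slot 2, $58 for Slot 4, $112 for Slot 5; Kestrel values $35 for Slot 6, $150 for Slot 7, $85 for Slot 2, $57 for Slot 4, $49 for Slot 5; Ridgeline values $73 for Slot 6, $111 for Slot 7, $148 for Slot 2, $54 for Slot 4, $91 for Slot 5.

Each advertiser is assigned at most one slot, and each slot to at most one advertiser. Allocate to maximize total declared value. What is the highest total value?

Optimal: Flint→Slot 4 ($48), Umbra→Slot 6 ($93), Brightly→Slot 5 ($112), Kestrel→Slot 7 ($150), Ridgeline→Slot 2 ($148) — total 48+93+112+150+148 = $551.
Column-greedy (each slot in turn goes to its best remaining advertiser) gives $528, worse by 23.
Swapping Ridgeline↔Kestrel (Ridgeline→Slot 7 $111, Kestrel→Slot 2 $85) loses 102.
Every other assignment is strictly worse.

Max total: $551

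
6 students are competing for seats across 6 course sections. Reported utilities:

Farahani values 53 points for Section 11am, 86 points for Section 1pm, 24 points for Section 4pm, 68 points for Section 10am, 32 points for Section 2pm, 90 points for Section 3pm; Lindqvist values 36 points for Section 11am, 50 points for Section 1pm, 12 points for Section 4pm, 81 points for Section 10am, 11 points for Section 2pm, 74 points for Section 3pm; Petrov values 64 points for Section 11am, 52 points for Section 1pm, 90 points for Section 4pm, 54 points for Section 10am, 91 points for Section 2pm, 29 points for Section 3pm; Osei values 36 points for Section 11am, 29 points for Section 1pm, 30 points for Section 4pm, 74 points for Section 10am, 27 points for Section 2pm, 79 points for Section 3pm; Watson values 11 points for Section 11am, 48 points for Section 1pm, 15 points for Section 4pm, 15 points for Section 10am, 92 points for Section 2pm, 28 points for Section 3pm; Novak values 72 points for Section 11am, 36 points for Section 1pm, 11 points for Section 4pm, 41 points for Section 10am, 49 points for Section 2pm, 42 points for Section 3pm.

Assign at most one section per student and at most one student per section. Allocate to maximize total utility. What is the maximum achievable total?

Maximum total: 500 points

This is a one-to-one assignment (maximum-weight bipartite matching).
Optimal: Farahani→Section 1pm (86 points), Lindqvist→Section 10am (81 points), Petrov→Section 4pm (90 points), Osei→Section 3pm (79 points), Watson→Section 2pm (92 points), Novak→Section 11am (72 points) — total 86+81+90+79+92+72 = 500 points.
Max-entry greedy (repeatedly take the single best remaining cell) gives 454 points, worse by 46.
Swapping Novak↔Osei (Novak→Section 3pm 42 points, Osei→Section 11am 36 points) loses 73.
No other one-to-one assignment exceeds 500 points.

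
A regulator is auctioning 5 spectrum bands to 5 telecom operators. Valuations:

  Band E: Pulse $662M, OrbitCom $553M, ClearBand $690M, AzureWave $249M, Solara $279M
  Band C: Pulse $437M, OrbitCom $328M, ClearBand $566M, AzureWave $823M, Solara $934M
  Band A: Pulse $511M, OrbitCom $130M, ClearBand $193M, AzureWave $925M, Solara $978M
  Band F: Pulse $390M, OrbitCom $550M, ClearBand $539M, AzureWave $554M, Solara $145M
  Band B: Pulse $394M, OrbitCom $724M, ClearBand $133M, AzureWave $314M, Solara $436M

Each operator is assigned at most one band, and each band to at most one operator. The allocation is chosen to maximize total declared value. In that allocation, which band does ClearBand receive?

Optimal: Pulse→Band E ($662M), OrbitCom→Band B ($724M), ClearBand→Band F ($539M), AzureWave→Band A ($925M), Solara→Band C ($934M) — total 662+724+539+925+934 = $3784M.
Max-entry greedy (repeatedly take the single best remaining cell) gives $3605M, worse by 179.
Next-best assignment: Pulse→Band E, OrbitCom→Band B, ClearBand→Band F, AzureWave→Band C, Solara→Band A = $3726M.
Swapping Solara↔ClearBand (Solara→Band F $145M, ClearBand→Band C $566M) loses 762.
Every other assignment is strictly worse.
ClearBand's own top band is Band E ($690M), but forcing ClearBand→Band E and reassigning the rest optimally gives only $3663M — worse by 121.

ClearBand receives Band F.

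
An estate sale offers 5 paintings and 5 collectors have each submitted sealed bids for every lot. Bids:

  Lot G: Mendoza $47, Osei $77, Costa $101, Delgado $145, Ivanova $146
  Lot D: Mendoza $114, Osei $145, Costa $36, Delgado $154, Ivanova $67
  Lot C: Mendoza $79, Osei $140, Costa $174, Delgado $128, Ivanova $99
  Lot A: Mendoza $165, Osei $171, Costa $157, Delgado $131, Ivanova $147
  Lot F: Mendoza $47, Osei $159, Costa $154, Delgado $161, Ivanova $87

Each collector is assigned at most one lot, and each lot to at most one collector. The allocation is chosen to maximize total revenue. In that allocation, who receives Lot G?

Ivanova receives Lot G.

Optimal: Mendoza→Lot A ($165), Osei→Lot F ($159), Costa→Lot C ($174), Delgado→Lot D ($154), Ivanova→Lot G ($146) — total 165+159+174+154+146 = $798.
Max-entry greedy (repeatedly take the single best remaining cell) gives $766, worse by 32.
No other one-to-one assignment exceeds $798.
Ivanova's own top lot is Lot A ($147), but forcing Ivanova→Lot A and reassigning the rest optimally gives only $739 — worse by 59.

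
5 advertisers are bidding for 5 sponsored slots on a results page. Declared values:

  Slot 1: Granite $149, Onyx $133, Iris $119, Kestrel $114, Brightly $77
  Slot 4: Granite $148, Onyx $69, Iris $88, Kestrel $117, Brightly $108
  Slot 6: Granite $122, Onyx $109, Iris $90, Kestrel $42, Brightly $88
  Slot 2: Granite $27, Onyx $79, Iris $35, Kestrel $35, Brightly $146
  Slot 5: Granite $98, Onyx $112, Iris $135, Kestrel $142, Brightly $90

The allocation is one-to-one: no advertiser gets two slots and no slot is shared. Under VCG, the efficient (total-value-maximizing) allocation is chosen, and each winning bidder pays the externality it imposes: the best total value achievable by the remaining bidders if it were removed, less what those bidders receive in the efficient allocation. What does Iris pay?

Iris pays $24.

Efficient allocation: Granite→Slot 4 ($148), Onyx→Slot 6 ($109), Iris→Slot 1 ($119), Kestrel→Slot 5 ($142), Brightly→Slot 2 ($146); total welfare W = $664.
Iris receives Slot 1 at value $119, so the others get W − 119 = $545.
Without Iris: best allocation of the remaining 4 bidders over all 5 slots is Granite→Slot 4 ($148), Onyx→Slot 1 ($133), Kestrel→Slot 5 ($142), Brightly→Slot 2 ($146), total $569.
VCG payment = (others' best without Iris) − (others' welfare with Iris) = 569 − 545 = $24.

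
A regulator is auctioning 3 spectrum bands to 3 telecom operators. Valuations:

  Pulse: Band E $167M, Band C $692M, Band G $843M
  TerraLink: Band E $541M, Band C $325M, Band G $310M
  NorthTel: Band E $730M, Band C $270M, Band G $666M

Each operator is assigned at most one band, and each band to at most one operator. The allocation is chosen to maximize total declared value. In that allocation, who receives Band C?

Pulse receives Band C.

Optimal: Pulse→Band C ($692M), TerraLink→Band E ($541M), NorthTel→Band G ($666M) — total 692+541+666 = $1899M.
Next-best assignment: Pulse→Band G, TerraLink→Band C, NorthTel→Band E = $1898M.
No other one-to-one assignment exceeds $1899M.
Pulse's own top band is Band G ($843M), but forcing Pulse→Band G and reassigning the rest optimally gives only $1898M — worse by 1.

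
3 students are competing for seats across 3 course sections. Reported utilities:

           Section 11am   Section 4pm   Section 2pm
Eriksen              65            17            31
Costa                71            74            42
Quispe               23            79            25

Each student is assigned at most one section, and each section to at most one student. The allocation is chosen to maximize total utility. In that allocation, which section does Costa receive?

Costa receives Section 2pm.

This is the linear assignment problem.
Optimal: Eriksen→Section 11am (65 points), Costa→Section 2pm (42 points), Quispe→Section 4pm (79 points) — total 65+42+79 = 186 points.
Row-greedy (each student in turn takes its best remaining section) gives 164 points, worse by 22.
Next-best assignment: Eriksen→Section 2pm, Costa→Section 11am, Quispe→Section 4pm = 181 points.
Swapping Quispe↔Costa (Quispe→Section 2pm 25 points, Costa→Section 4pm 74 points) loses 22.
No other one-to-one assignment exceeds 186 points.
Costa's own top section is Section 4pm (74 points), but forcing Costa→Section 4pm and reassigning the rest optimally gives only 164 points — worse by 22.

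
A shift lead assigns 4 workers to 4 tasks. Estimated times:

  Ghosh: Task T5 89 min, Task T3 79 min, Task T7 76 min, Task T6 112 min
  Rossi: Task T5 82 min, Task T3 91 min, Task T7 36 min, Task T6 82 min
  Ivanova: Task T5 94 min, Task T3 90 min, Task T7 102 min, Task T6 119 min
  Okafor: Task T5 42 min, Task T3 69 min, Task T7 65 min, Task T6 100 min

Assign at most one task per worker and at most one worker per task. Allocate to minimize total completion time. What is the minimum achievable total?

Minimum total: 276 min

Optimal: Ghosh→Task T3 (79 min), Rossi→Task T7 (36 min), Ivanova→Task T6 (119 min), Okafor→Task T5 (42 min) — total 79+36+119+42 = 276 min.
Row-greedy (each worker in turn takes its cheapest remaining task) gives 348 min, worse by 72.
Next-best assignment: Ghosh→Task T6, Rossi→Task T7, Ivanova→Task T3, Okafor→Task T5 = 280 min.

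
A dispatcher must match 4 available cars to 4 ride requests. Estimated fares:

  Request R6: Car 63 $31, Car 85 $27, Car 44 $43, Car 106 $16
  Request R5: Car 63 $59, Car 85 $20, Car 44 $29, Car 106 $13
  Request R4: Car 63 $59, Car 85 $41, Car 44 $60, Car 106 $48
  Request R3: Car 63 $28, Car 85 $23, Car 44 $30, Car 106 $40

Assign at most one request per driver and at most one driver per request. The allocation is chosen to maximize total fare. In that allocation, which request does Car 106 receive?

Optimal: Car 63→Request R5 ($59), Car 85→Request R6 ($27), Car 44→Request R4 ($60), Car 106→Request R3 ($40) — total 59+27+60+40 = $186.
Column-greedy (each request in turn goes to its best remaining driver) gives $173, worse by 13.
Car 106's own top request is Request R4 ($48), but forcing Car 106→Request R4 and reassigning the rest optimally gives only $173 — worse by 13.

Car 106 receives Request R3.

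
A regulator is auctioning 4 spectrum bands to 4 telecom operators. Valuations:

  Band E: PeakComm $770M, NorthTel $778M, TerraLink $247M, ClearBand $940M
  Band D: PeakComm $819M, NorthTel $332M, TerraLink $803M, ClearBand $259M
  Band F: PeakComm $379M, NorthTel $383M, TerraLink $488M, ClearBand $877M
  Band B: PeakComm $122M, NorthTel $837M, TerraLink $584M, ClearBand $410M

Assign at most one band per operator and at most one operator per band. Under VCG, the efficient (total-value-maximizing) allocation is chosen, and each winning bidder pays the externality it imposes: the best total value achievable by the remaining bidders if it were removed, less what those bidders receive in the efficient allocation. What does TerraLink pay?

TerraLink pays $112M.

Efficient allocation: PeakComm→Band E ($770M), NorthTel→Band B ($837M), TerraLink→Band D ($803M), ClearBand→Band F ($877M); total welfare W = $3287M.
TerraLink receives Band D at value $803M, so the others get W − 803 = $2484M.
Without TerraLink: best allocation of the remaining 3 bidders over all 4 bands is PeakComm→Band D ($819M), NorthTel→Band B ($837M), ClearBand→Band E ($940M), total $2596M.
VCG payment = (others' best without TerraLink) − (others' welfare with TerraLink) = 2596 − 2484 = $112M.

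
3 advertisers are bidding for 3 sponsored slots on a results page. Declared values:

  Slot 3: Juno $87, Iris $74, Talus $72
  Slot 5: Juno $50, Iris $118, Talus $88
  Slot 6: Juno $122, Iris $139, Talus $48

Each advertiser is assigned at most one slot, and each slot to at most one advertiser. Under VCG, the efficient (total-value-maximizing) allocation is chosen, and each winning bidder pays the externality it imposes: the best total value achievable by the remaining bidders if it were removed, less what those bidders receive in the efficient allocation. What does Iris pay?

Iris pays $35.

Efficient allocation: Juno→Slot 3 ($87), Iris→Slot 6 ($139), Talus→Slot 5 ($88); total welfare W = $314.
Iris receives Slot 6 at value $139, so the others get W − 139 = $175.
Without Iris: best allocation of the remaining 2 bidders over all 3 slots is Juno→Slot 6 ($122), Talus→Slot 5 ($88), total $210.
VCG payment = (others' best without Iris) − (others' welfare with Iris) = 210 − 175 = $35.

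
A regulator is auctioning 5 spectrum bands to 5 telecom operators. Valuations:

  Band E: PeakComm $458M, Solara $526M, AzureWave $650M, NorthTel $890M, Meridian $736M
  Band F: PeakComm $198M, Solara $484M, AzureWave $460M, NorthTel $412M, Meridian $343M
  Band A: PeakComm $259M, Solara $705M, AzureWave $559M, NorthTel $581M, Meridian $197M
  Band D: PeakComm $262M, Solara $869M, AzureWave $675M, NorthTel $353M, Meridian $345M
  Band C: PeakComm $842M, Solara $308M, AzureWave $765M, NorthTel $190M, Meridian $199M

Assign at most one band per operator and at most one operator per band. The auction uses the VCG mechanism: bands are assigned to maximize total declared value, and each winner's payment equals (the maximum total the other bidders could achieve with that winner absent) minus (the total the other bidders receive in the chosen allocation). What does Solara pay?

Solara pays $200M.

Efficient allocation: PeakComm→Band C ($842M), Solara→Band D ($869M), AzureWave→Band A ($559M), NorthTel→Band E ($890M), Meridian→Band F ($343M); total welfare W = $3503M.
Solara receives Band D at value $869M, so the others get W − 869 = $2634M.
Without Solara: best allocation of the remaining 4 bidders over all 5 bands is PeakComm→Band C ($842M), AzureWave→Band D ($675M), NorthTel→Band A ($581M), Meridian→Band E ($736M), total $2834M.
VCG payment = (others' best without Solara) − (others' welfare with Solara) = 2834 − 2634 = $200M.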